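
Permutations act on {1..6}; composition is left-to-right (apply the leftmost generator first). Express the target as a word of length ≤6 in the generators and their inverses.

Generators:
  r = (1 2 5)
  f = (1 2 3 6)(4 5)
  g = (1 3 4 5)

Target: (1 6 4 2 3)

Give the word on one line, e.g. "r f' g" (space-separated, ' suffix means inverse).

  after r': (1 5 2)
  after f': (1 4 5)(2 6 3)
  after g': (1 3 2 6)
  after g': (2 6 5 4 3)
  after f': (1 6 4 2 3)

r' f' g' g' f'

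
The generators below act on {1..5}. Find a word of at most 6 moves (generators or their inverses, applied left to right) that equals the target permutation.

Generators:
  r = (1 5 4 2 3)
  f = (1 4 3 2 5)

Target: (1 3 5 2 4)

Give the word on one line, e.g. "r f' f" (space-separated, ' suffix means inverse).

  after f': (1 5 2 3 4)
  after f': (1 2 4 5 3)
  after r: (1 3 5)
  after f: (1 2 5 4 3)
  after r: (1 3 5 2 4)

f' f' r f r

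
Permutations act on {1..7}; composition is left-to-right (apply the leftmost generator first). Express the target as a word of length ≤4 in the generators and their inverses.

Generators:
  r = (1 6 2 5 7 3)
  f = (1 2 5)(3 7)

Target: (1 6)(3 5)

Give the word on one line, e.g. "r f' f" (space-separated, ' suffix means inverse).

  after r: (1 6 2 5 7 3)
  after f': (1 6)(3 5)

r f'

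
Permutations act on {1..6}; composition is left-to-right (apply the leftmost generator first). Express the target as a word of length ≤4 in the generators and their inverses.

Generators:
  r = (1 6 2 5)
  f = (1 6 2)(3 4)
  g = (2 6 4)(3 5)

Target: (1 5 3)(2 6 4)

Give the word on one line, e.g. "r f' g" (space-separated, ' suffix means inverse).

  after f': (1 2 6)(3 4)
  after f': (1 6 2)
  after g': (1 2)(3 5)(4 6)
  after r: (1 5 3)(2 6 4)

f' f' g' r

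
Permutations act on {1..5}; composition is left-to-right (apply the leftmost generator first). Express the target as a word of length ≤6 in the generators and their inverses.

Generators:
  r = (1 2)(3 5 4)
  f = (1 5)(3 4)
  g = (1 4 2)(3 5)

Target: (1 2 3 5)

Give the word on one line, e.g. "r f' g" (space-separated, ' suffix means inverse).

g' f' g r'

  after g': (1 2 4)(3 5)
  after f': (1 2 3)(4 5)
  after g: (2 5)(3 4)
  after r': (1 2 3 5)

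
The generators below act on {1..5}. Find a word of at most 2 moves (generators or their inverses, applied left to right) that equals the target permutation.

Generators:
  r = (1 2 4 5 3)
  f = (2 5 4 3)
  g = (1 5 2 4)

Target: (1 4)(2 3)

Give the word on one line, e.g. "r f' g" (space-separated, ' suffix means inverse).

  after f': (2 3 4 5)
  after g': (1 4)(2 3)

f' g'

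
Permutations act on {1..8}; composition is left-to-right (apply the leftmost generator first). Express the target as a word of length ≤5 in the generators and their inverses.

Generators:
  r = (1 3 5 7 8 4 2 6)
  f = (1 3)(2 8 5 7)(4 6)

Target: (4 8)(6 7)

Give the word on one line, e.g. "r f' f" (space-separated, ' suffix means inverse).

  after r': (1 6 2 4 8 7 5 3)
  after f': (1 4 2 6 7 8 5)
  after f': (1 6 5 3)(2 4 7)
  after r: (4 8)(6 7)

r' f' f' r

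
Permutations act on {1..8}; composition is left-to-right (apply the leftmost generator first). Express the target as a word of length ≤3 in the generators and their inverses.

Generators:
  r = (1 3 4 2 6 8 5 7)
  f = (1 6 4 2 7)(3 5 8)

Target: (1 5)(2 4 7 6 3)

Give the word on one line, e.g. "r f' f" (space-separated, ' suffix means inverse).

  after r: (1 3 4 2 6 8 5 7)
  after f: (1 5)(2 4 7 6 3)

r f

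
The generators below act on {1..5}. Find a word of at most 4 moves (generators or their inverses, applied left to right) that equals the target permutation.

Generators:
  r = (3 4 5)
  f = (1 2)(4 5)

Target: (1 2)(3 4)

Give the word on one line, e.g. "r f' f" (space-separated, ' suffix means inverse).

  after f: (1 2)(4 5)
  after r: (1 2)(3 4)
  after f': (3 5 4)
  after f': (1 2)(3 4)

f r f' f'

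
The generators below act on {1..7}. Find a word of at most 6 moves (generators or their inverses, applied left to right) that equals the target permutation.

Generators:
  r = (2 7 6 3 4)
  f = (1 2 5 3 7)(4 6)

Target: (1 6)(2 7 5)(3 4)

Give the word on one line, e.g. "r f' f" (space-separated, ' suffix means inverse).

f' r r f r

  after f': (1 7 3 5 2)(4 6)
  after r: (1 6 2)(3 5 7 4)
  after r: (1 3 5 6 7 2)
  after f: (1 7 5 4 6)
  after r: (1 6)(2 7 5)(3 4)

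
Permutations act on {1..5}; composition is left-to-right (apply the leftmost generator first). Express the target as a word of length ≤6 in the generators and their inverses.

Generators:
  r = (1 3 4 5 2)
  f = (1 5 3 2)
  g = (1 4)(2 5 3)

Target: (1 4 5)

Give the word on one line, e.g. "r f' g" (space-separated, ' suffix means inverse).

  after f': (1 2 3 5)
  after g: (1 5 4)
  after f': (2 3 5 4)
  after g: (1 4 5)

f' g f' g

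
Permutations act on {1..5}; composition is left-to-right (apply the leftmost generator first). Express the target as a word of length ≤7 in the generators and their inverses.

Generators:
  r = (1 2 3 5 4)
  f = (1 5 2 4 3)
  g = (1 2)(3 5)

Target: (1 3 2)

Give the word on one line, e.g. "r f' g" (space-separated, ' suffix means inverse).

r g f' r g'

  after r: (1 2 3 5 4)
  after g: (2 5 4)
  after f': (1 3 4 5 2)
  after r: (1 5 3)
  after g': (1 3 2)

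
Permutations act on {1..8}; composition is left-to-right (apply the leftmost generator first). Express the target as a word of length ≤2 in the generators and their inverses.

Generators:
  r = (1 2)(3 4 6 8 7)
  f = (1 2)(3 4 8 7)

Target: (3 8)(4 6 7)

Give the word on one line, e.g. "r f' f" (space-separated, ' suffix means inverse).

  after r: (1 2)(3 4 6 8 7)
  after f: (3 8)(4 6 7)

r f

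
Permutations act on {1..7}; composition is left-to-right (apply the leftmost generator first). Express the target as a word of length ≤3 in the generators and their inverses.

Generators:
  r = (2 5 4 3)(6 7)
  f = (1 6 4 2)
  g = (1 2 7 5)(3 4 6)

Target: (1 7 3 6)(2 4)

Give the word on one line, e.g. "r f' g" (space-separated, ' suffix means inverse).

  after r': (2 3 4 5)(6 7)
  after g': (1 5)(2 6)(4 7)
  after g': (1 7 3 6)(2 4)

r' g' g'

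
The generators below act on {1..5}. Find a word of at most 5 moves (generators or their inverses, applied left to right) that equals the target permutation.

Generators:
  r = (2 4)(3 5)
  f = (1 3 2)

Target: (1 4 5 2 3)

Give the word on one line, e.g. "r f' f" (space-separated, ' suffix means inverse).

r f' r f f

  after r: (2 4)(3 5)
  after f': (1 2 4 3 5)
  after r: (1 4 5)
  after f: (1 4 5 3 2)
  after f: (1 4 5 2 3)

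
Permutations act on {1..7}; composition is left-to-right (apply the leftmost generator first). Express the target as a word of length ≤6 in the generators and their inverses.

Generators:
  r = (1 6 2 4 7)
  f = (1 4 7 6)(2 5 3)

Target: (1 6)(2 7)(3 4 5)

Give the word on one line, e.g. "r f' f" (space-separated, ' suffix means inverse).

  after r': (1 7 4 2 6)
  after f': (1 4 3 5 2 7)
  after f': (2 4 5 3)(6 7)
  after r: (1 6)(2 7)(3 4 5)

r' f' f' r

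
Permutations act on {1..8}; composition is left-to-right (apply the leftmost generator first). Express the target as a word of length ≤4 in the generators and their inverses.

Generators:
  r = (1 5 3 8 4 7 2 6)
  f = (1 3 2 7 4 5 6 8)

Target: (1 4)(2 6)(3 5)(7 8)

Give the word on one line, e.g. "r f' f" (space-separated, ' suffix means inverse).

f f f f

  after f: (1 3 2 7 4 5 6 8)
  after f: (1 2 4 6)(3 7 5 8)
  after f: (1 7 6 3 4 8 2 5)
  after f: (1 4)(2 6)(3 5)(7 8)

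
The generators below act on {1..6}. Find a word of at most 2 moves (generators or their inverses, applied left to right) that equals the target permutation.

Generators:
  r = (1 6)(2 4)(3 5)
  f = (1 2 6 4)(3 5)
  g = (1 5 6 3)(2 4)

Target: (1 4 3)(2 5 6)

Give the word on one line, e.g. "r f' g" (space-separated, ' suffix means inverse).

f g'

  after f: (1 2 6 4)(3 5)
  after g': (1 4 3)(2 5 6)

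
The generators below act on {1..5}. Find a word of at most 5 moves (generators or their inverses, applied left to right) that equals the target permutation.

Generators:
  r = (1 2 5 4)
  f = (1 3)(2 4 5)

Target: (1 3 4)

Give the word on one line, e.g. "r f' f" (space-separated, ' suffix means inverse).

  after f': (1 3)(2 5 4)
  after r: (1 3 2 4 5)
  after r: (1 3 5 2)
  after r: (1 3 4)

f' r r r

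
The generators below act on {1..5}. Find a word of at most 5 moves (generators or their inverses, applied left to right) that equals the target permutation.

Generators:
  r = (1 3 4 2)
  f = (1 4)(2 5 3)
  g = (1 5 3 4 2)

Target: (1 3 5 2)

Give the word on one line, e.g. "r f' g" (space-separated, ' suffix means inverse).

  after f': (1 4)(2 3 5)
  after g': (1 3)(2 5 4)
  after g': (1 5 3 2)
  after f': (1 2 4)
  after f': (1 3 5 2)

f' g' g' f' f'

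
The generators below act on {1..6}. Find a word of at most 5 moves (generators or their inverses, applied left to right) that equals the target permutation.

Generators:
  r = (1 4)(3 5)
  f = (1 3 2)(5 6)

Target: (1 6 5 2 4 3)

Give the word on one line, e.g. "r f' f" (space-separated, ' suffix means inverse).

  after f': (1 2 3)(5 6)
  after f': (1 3 2)
  after r: (1 5 3 2 4)
  after f: (1 6 5 2 4 3)

f' f' r f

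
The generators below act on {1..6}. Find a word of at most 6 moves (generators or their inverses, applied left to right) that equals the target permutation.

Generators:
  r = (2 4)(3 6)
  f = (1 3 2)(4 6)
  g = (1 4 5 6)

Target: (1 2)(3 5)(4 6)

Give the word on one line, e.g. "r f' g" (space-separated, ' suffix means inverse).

  after r': (2 4)(3 6)
  after g: (1 4 2 5 6 3)
  after r': (1 2 5 3)
  after g': (1 2 4)(3 6 5)
  after g': (1 2)(3 5)(4 6)

r' g r' g' g'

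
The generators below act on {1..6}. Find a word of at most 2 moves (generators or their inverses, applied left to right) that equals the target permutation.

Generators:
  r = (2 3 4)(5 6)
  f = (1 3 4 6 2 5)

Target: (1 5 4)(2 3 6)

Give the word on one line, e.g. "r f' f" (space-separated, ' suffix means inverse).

r' f'

  after r': (2 4 3)(5 6)
  after f': (1 5 4)(2 3 6)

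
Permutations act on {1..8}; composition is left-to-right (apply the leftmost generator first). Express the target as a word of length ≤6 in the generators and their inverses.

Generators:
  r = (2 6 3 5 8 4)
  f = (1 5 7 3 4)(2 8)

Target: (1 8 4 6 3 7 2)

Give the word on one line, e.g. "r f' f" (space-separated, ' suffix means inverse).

r' f' r f'

  after r': (2 4 8 5 3 6)
  after f': (1 4 2 3 6 8)(5 7)
  after r: (1 2 5 7 8)(4 6)
  after f': (1 8 4 6 3 7 2)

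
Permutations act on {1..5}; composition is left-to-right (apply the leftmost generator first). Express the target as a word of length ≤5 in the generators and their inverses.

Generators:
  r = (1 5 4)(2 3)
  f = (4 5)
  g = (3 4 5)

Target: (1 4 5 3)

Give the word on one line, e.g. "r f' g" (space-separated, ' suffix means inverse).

  after g: (3 4 5)
  after r': (1 4)(2 3 5)
  after r': (1 5 3)
  after f': (1 4 5 3)

g r' r' f'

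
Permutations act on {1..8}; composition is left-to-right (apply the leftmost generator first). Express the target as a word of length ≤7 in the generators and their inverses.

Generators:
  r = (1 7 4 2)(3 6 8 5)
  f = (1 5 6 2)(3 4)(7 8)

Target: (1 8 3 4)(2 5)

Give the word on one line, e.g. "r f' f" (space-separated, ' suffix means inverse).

f r r f' r'

  after f: (1 5 6 2)(3 4)(7 8)
  after r: (1 3 2 7 5 8 4 6)
  after r: (1 6 7 3)(2 4 8)
  after f': (1 5)(2 3)(4 7)(6 8)
  after r': (1 8 3 4)(2 5)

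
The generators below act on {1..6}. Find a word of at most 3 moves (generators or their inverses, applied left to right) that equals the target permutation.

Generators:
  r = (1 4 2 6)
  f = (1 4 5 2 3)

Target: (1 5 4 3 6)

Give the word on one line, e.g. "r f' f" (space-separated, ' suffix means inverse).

  after r: (1 4 2 6)
  after f: (1 5 2 6 4 3)
  after r': (1 5 4 3 6)

r f r'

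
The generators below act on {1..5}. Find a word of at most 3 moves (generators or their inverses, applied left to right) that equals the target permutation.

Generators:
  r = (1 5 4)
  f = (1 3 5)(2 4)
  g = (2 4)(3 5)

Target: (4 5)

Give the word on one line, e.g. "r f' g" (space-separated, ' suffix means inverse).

g f' r'

  after g: (2 4)(3 5)
  after f': (1 5)
  after r': (4 5)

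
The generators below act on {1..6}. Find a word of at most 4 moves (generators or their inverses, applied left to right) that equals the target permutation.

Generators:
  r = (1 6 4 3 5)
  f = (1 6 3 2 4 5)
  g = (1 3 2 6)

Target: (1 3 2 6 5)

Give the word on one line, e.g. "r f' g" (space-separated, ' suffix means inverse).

f' r f' r'

  after f': (1 5 4 2 3 6)
  after r: (2 5 3 4)
  after f': (1 5 6)(2 4 3)
  after r': (1 3 2 6 5)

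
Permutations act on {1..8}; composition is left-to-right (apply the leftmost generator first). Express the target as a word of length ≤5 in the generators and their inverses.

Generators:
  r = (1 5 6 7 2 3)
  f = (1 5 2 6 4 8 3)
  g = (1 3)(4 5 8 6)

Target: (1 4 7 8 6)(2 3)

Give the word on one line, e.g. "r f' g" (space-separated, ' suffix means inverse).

  after g': (1 3)(4 6 8 5)
  after r: (2 3 5 4 7)(6 8)
  after f: (1 5 8 4 7 6 3 2)
  after g': (1 4 7 8 6)(2 3)

g' r f g'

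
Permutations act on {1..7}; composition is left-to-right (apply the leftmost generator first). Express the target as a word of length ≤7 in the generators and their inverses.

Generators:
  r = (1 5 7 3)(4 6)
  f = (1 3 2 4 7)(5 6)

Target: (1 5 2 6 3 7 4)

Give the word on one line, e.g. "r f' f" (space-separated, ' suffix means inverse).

r f' r' r' f'

  after r: (1 5 7 3)(4 6)
  after f': (1 6 2 3 7)(4 5)
  after r': (1 4)(2 7 3 5 6)
  after r': (1 6 2 5 4 3)
  after f': (1 5 2 6 3 7 4)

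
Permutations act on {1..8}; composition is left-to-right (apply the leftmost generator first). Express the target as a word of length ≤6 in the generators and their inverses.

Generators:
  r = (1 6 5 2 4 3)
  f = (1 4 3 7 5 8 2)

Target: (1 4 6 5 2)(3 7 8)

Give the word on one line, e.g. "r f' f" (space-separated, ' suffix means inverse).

r' f' f' r' f'

  after r': (1 3 4 2 5 6)
  after f': (1 4 8 5 6 2 7 3)
  after f': (2 3)(4 5 6 8 7)
  after r': (1 3 5)(2 4 6 8 7)
  after f': (1 4 6 5 2)(3 7 8)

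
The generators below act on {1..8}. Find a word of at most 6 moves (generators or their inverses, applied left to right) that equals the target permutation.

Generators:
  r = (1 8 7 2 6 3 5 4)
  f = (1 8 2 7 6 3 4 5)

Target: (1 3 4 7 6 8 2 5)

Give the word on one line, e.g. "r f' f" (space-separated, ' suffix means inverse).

r' r' f' r' r'

  after r': (1 4 5 3 6 2 7 8)
  after r': (1 5 6 7)(2 8 4 3)
  after f': (1 4 6 2)(3 8)(5 7)
  after r': (1 5 8 6 7 3)(2 4)
  after r': (1 3 4 7 6 8 2 5)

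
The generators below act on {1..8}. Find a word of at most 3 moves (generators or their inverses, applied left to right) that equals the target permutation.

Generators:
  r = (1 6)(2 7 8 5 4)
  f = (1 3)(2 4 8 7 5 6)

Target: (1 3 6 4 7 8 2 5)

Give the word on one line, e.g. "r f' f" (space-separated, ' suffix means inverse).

f r'

  after f: (1 3)(2 4 8 7 5 6)
  after r': (1 3 6 4 7 8 2 5)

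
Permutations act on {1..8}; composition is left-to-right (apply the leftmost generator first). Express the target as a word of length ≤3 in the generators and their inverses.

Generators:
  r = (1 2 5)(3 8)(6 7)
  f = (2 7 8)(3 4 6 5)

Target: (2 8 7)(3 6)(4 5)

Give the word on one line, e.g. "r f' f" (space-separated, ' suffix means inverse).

  after f: (2 7 8)(3 4 6 5)
  after f: (2 8 7)(3 6)(4 5)

f f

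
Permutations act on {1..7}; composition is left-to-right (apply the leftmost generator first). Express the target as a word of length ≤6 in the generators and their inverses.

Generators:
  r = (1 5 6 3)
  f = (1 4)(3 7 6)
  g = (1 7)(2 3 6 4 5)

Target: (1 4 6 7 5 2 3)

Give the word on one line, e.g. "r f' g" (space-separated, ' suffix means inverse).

  after f': (1 4)(3 6 7)
  after g: (1 5 2 3 4 7 6)
  after r': (2 6 3 4 7 5)
  after f: (1 4 6 7 5 2 3)

f' g r' f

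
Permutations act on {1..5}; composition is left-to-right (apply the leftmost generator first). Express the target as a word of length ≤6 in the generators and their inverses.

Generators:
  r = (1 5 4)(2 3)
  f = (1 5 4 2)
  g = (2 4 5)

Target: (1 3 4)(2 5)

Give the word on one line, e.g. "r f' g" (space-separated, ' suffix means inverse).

r r g' r g

  after r: (1 5 4)(2 3)
  after r: (1 4 5)
  after g': (1 2 5)
  after r: (1 3 2 4)
  after g: (1 3 4)(2 5)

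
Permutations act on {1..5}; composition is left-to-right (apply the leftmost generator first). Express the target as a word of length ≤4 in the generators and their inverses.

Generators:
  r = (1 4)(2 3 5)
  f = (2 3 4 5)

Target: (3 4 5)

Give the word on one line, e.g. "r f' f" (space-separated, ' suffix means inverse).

  after f': (2 5 4 3)
  after r: (1 4 5)
  after r: (2 3 5 4)
  after f': (3 4 5)

f' r r f'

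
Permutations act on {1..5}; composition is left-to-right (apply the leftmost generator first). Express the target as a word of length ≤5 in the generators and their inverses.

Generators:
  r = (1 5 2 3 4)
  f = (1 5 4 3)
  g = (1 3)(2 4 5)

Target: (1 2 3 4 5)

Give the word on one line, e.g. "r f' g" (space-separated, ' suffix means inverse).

g r g'

  after g: (1 3)(2 4 5)
  after r: (1 4 2)(3 5)
  after g': (1 2 3 4 5)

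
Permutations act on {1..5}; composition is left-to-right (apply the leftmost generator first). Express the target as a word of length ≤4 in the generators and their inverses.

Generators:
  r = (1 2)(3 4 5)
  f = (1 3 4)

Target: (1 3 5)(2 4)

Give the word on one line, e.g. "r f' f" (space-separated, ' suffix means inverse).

f r f'

  after f: (1 3 4)
  after r: (1 4 2)(3 5)
  after f': (1 3 5)(2 4)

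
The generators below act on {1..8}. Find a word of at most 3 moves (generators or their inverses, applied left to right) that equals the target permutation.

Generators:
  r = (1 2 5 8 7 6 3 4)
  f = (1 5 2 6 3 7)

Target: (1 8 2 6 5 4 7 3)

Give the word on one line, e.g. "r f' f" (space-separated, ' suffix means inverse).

  after f': (1 7 3 6 2 5)
  after r': (1 8 5 4 3 7 6)
  after f: (1 8 2 6 5 4 7 3)

f' r' f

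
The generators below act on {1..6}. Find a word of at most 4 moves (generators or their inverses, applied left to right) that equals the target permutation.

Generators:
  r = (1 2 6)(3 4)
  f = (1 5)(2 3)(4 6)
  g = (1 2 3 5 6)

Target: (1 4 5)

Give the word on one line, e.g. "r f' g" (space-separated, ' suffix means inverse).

r g r

  after r: (1 2 6)(3 4)
  after g: (1 3 4 5 6 2)
  after r: (1 4 5)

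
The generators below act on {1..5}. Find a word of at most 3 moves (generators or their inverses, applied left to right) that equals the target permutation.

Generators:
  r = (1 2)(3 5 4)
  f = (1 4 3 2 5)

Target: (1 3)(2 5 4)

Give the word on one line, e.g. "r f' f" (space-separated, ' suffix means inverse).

r' f'

  after r': (1 2)(3 4 5)
  after f': (1 3)(2 5 4)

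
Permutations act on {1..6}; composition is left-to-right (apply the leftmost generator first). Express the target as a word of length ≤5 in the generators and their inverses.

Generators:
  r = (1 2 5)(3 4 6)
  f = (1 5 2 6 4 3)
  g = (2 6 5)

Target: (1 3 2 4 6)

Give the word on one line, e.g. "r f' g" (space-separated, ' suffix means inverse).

f' r g f' r

  after f': (1 3 4 6 2 5)
  after r: (1 4 3 6 5 2)
  after g: (1 4 3 5 6 2)
  after f': (1 6 5 2 3)
  after r: (1 3 2 4 6)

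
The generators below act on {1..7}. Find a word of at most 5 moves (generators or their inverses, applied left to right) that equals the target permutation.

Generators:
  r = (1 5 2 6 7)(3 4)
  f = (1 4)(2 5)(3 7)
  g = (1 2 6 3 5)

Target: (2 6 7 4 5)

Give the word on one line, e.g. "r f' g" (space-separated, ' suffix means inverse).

  after r': (1 7 6 2 5)(3 4)
  after g': (1 7 2 3 4 6)
  after f: (1 3)(2 7 5)(4 6)
  after r': (1 4 2 6 3 7)
  after f': (2 6 7 4 5)

r' g' f r' f'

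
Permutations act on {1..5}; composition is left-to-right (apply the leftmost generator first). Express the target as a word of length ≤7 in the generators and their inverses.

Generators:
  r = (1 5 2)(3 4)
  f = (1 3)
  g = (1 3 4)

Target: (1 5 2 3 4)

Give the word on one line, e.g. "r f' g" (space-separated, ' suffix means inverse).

r g' g' g' f

  after r: (1 5 2)(3 4)
  after g': (1 5 2 4)
  after g': (1 5 2 3)
  after g': (1 5 2)(3 4)
  after f: (1 5 2 3 4)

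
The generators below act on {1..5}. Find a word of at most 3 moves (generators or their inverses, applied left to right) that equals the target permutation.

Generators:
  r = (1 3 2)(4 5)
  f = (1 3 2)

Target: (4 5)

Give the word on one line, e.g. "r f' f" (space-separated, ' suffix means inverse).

r f'

  after r: (1 3 2)(4 5)
  after f': (4 5)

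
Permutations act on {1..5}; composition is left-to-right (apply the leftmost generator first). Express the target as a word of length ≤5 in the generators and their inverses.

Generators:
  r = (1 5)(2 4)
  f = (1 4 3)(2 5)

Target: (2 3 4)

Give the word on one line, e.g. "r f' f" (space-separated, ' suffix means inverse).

f r f' r

  after f: (1 4 3)(2 5)
  after r: (1 2)(3 5 4)
  after f': (1 5)(2 3)
  after r: (2 3 4)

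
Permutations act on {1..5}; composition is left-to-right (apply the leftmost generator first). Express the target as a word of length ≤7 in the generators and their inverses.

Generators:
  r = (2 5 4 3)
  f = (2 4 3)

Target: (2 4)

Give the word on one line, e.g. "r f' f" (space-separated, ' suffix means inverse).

r f r' r' f'

  after r: (2 5 4 3)
  after f: (2 5 3 4)
  after r': (3 5 4)
  after r': (2 3)
  after f': (2 4)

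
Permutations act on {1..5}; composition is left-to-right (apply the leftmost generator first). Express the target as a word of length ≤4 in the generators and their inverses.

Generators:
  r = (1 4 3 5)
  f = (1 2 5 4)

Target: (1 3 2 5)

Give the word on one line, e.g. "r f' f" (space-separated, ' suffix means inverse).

  after r: (1 4 3 5)
  after f': (1 5 4 3 2)
  after r': (1 3 2 5)

r f' r'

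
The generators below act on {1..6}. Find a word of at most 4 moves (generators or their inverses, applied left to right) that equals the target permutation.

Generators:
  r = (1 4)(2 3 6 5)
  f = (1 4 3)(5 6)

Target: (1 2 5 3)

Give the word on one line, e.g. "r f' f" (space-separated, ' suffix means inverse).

  after f': (1 3 4)(5 6)
  after r': (1 2 5 3)

f' r'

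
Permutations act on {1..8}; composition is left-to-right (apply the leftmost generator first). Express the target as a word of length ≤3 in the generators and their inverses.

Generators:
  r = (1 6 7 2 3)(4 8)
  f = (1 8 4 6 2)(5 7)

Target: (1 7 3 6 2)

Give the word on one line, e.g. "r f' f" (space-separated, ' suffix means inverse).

  after r: (1 6 7 2 3)(4 8)
  after r: (1 7 3 6 2)

r r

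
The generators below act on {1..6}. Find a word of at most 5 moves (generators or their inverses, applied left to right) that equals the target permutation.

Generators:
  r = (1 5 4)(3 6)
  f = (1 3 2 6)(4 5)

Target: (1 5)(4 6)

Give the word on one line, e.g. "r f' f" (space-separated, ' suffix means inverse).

r' f' r f'

  after r': (1 4 5)(3 6)
  after f': (1 5 6)(2 3)
  after r: (1 4)(2 6 5 3)
  after f': (1 5)(4 6)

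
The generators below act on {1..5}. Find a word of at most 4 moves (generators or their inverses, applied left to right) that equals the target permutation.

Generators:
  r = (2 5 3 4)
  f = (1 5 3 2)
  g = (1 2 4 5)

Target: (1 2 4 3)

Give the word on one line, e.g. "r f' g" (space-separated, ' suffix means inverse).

f' g r

  after f': (1 2 3 5)
  after g: (1 4 5 2 3)
  after r: (1 2 4 3)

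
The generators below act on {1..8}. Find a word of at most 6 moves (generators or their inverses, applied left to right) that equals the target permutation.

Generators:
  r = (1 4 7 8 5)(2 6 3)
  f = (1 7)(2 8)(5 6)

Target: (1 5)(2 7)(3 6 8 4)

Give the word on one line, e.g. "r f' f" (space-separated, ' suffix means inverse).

  after r': (1 5 8 7 4)(2 3 6)
  after r': (1 8 4 5 7)(2 6 3)
  after r': (1 7 5 4 8)
  after f': (2 8 7 6 5 4)
  after r': (1 5)(2 7)(3 6 8 4)

r' r' r' f' r'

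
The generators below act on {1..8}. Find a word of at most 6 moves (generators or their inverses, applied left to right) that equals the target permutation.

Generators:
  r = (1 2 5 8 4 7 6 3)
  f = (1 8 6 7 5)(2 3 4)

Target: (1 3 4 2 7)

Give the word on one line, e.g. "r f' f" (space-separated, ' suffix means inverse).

f' r f' r'

  after f': (1 5 7 6 8)(2 4 3)
  after r: (1 8 2 7 3 5 6 4)
  after f': (2 6 3 7)(4 5 8)
  after r': (1 3 4 2 7)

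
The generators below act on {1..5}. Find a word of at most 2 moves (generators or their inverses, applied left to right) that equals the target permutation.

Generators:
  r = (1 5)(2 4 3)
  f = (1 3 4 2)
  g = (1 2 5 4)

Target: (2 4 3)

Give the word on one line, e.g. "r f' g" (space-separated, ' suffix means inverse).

r' r'

  after r': (1 5)(2 3 4)
  after r': (2 4 3)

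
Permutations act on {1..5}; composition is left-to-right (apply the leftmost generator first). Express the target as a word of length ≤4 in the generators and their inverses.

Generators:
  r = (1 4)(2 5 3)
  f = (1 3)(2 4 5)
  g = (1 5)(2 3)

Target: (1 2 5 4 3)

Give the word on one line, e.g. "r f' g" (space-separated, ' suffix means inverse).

  after r': (1 4)(2 3 5)
  after r': (2 5 3)
  after f: (1 3 4 5)
  after r: (1 2 5 4 3)

r' r' f r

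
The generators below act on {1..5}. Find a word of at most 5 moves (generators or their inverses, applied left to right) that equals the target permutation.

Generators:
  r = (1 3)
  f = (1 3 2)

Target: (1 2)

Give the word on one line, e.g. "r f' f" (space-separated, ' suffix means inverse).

r' f' f' r' r'

  after r': (1 3)
  after f': (2 3)
  after f': (1 2)
  after r': (1 2 3)
  after r': (1 2)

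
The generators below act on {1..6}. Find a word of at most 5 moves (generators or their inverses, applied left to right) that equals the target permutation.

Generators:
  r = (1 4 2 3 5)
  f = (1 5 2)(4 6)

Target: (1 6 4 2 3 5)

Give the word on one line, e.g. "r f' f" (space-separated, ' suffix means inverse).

  after r: (1 4 2 3 5)
  after f': (1 6 4 5 2 3)
  after f': (1 4)(2 3)
  after f': (1 6 4 2 3 5)

r f' f' f'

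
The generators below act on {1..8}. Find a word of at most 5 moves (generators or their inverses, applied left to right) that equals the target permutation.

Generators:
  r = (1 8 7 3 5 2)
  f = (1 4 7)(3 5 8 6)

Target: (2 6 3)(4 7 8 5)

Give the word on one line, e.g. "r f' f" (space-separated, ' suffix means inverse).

  after r: (1 8 7 3 5 2)
  after r: (1 7 5)(2 8 3)
  after f: (2 6 3)(4 7 8 5)

r r f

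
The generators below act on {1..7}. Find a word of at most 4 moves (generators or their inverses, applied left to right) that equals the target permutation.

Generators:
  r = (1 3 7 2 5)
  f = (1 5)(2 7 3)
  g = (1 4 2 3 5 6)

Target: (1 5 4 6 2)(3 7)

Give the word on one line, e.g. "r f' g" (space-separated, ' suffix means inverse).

  after g': (1 6 5 3 2 4)
  after f': (1 6)(2 4 5 7)
  after r: (1 6 3 7 5 2 4)
  after g': (1 5 4 6 2)(3 7)

g' f' r g'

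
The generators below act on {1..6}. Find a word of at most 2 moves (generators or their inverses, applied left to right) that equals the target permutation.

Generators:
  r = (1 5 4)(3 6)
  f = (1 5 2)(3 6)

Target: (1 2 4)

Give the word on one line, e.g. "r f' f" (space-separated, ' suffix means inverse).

f' r

  after f': (1 2 5)(3 6)
  after r: (1 2 4)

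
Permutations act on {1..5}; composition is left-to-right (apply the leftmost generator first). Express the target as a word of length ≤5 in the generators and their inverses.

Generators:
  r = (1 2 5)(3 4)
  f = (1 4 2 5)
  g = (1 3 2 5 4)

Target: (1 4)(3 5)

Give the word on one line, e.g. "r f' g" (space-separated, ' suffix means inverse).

g f' g f'

  after g: (1 3 2 5 4)
  after f': (1 3 4 5)
  after g: (1 2 5 3)
  after f': (1 4)(3 5)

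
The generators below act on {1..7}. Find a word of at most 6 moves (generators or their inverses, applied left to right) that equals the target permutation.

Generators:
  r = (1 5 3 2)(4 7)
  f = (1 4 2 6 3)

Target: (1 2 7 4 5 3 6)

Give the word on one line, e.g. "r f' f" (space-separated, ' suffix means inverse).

  after f': (1 3 6 2 4)
  after r': (1 5)(2 7 4)(3 6)
  after r': (2 4 3 6 5)
  after r': (1 2 7 4 5 3 6)

f' r' r' r'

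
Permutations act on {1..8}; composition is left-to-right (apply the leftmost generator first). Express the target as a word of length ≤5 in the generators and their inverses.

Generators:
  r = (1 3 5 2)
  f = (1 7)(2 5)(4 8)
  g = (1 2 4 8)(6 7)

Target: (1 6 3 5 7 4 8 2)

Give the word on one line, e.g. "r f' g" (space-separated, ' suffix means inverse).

f g' f r

  after f: (1 7)(2 5)(4 8)
  after g': (1 6 7 8 2 5)
  after f: (1 6)(4 8 5 7)
  after r: (1 6 3 5 7 4 8 2)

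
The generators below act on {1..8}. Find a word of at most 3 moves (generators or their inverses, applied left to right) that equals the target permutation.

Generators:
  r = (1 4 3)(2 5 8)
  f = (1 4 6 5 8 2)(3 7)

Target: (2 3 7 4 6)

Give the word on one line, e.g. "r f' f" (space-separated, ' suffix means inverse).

f r r

  after f: (1 4 6 5 8 2)(3 7)
  after r: (1 3 7)(2 4 6 8 5)
  after r: (2 3 7 4 6)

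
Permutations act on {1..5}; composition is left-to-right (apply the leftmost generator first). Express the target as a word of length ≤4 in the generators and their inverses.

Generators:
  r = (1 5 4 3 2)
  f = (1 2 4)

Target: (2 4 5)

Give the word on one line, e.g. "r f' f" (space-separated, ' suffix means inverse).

r r f' r

  after r: (1 5 4 3 2)
  after r: (1 4 2 5 3)
  after f': (1 2 5 3 4)
  after r: (2 4 5)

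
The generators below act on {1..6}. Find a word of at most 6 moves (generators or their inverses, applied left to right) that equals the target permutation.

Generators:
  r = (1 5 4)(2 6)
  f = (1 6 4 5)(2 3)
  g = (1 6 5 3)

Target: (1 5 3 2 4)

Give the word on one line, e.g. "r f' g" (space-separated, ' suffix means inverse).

f' g f' f' g'

  after f': (1 5 4 6)(2 3)
  after g: (1 3 2)(4 5)
  after f': (1 2 5 6)
  after f': (1 3 2 4 6 5)
  after g': (1 5 3 2 4)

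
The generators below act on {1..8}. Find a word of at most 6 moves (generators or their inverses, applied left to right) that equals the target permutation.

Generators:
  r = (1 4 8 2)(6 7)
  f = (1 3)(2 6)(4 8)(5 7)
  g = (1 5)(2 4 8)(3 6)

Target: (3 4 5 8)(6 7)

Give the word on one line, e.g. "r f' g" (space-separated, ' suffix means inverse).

g' f g f' g'

  after g': (1 5)(2 8 4)(3 6)
  after f: (1 7 5 3 2 4 6)
  after g: (1 7)(2 8)(3 4)(5 6)
  after f': (1 5 2 4)(3 8 6 7)
  after g': (3 4 5 8)(6 7)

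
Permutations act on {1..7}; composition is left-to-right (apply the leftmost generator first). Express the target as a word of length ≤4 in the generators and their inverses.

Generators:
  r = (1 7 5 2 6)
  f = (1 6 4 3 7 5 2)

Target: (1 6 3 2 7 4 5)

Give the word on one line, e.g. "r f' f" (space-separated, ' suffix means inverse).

  after f': (1 2 5 7 3 4 6)
  after r: (1 6 7 3 4)
  after f': (2 5 7 4)(3 6)
  after r': (1 6 3 2 7 4 5)

f' r f' r'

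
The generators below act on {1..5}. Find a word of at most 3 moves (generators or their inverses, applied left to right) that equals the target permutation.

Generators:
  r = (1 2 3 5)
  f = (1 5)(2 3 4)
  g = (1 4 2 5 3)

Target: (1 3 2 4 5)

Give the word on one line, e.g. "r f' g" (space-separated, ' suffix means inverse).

r' g' f

  after r': (1 5 3 2)
  after g': (1 2 3 4)
  after f: (1 3 2 4 5)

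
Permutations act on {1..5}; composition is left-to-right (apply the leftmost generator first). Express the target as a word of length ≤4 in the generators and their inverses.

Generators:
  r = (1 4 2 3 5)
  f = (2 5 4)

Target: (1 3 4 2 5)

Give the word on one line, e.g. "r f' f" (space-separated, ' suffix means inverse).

  after f': (2 4 5)
  after r': (1 5 4 3 2)
  after r': (1 3 4 2 5)

f' r' r'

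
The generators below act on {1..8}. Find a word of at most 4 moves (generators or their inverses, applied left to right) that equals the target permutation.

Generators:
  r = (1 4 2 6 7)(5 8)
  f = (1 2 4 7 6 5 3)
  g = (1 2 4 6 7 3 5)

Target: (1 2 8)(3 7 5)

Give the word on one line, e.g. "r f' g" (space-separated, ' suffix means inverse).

  after r: (1 4 2 6 7)(5 8)
  after f: (1 7 2 5 8 3)
  after r: (2 8 3 4)(6 7)
  after f: (1 2 8)(3 7 5)

r f r f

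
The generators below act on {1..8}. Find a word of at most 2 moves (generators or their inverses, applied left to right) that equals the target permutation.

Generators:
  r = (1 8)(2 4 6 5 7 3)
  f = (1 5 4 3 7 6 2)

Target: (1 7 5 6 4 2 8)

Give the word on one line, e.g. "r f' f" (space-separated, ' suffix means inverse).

  after f: (1 5 4 3 7 6 2)
  after r: (1 7 5 6 4 2 8)

f r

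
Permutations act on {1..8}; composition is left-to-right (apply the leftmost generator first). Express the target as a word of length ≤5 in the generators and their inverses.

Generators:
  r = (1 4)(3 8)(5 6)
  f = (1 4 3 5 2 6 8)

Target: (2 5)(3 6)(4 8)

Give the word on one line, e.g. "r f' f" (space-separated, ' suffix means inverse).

  after r': (1 4)(3 8)(5 6)
  after f': (2 5)(3 6)(4 8)
  after r': (1 4 3 5 2 6 8)
  after r': (2 5)(3 6)(4 8)

r' f' r' r'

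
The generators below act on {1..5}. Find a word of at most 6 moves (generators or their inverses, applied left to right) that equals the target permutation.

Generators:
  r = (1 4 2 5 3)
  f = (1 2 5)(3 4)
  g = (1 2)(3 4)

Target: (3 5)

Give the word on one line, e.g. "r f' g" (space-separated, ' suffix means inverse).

  after f': (1 5 2)(3 4)
  after r': (1 2 3)(4 5)
  after r': (1 4 2 5)
  after r': (3 5)

f' r' r' r'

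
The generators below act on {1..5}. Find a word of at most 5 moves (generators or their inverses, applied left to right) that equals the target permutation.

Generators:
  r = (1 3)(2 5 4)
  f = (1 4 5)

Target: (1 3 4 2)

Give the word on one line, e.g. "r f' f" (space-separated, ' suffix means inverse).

  after r: (1 3)(2 5 4)
  after f: (1 3 4 2)
  after f: (1 3 5)(2 4)
  after f: (1 3)(2 5 4)
  after f: (1 3 4 2)

r f f f f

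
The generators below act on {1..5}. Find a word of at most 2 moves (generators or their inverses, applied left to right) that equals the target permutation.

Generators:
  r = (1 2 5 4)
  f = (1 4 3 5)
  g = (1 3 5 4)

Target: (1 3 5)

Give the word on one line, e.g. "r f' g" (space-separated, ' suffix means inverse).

f' g'

  after f': (1 5 3 4)
  after g': (1 3 5)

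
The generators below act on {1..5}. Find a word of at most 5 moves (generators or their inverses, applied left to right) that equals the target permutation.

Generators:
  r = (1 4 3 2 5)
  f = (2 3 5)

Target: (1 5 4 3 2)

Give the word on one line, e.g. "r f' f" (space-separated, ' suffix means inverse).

  after r': (1 5 2 3 4)
  after r': (1 2 4 5 3)
  after r': (1 3 5 4 2)
  after f: (1 5 4 3 2)

r' r' r' f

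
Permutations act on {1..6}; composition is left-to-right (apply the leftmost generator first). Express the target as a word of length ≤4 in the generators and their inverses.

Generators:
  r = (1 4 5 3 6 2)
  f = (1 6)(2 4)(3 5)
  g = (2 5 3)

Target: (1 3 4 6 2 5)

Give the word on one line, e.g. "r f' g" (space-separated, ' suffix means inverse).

  after f': (1 6)(2 4)(3 5)
  after r: (1 2 5 6 4)
  after g: (1 5 6 4)(2 3)
  after f: (1 3 4 6 2 5)

f' r g f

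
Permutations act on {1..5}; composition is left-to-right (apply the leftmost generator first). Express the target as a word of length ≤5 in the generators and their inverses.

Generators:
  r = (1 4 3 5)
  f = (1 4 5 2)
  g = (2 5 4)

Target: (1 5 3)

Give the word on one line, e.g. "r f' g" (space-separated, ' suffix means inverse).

  after r': (1 5 3 4)
  after g: (1 4)(2 5 3)
  after f: (1 5 3)

r' g f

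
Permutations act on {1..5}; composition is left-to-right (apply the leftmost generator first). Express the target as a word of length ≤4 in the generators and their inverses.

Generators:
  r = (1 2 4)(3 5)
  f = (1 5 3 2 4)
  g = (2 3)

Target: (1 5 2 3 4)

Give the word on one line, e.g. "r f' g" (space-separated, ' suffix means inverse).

r' f g' f

  after r': (1 4 2)(3 5)
  after f: (2 5)
  after g': (2 5 3)
  after f: (1 5 2 3 4)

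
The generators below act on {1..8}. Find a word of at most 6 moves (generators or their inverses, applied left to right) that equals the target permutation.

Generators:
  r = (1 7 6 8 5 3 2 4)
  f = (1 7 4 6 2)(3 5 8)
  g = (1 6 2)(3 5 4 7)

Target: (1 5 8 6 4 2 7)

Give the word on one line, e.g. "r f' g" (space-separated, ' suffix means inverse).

  after r': (1 4 2 3 5 8 6 7)
  after g: (1 7 6 3 4)(2 5 8)
  after g: (1 3 7 2 4 6 5 8)
  after g: (1 5 8 6 4 2 7)

r' g g g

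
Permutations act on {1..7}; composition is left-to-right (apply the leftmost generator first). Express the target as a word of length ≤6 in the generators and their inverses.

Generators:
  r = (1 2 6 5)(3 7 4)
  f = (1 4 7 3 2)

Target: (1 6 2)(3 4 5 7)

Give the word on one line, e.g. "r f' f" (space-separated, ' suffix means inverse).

  after r: (1 2 6 5)(3 7 4)
  after f: (2 6 5 4)
  after r: (1 2 5 3 7 4 6)
  after r: (1 6 2)(3 4 5 7)

r f r r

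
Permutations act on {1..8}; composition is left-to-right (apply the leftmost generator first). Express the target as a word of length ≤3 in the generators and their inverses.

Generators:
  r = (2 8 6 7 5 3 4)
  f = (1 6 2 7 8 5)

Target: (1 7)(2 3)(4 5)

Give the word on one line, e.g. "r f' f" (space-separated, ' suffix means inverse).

  after r': (2 4 3 5 7 6 8)
  after f': (1 5 2 4 3 8 6 7)
  after r': (1 7)(2 3)(4 5)

r' f' r'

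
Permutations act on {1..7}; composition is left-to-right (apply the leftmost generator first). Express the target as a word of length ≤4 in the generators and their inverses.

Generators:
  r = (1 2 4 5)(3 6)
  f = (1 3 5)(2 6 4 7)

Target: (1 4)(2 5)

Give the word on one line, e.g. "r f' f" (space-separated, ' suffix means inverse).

  after r': (1 5 4 2)(3 6)
  after r': (1 4)(2 5)

r' r'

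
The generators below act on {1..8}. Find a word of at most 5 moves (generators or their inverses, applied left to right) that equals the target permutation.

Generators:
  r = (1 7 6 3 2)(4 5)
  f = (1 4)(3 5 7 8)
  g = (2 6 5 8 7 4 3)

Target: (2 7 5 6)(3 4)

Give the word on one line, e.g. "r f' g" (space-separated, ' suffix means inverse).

g' f' f'

  after g': (2 3 4 7 8 5 6)
  after f': (1 4 5 6 2 8 3)
  after f': (2 7 5 6)(3 4)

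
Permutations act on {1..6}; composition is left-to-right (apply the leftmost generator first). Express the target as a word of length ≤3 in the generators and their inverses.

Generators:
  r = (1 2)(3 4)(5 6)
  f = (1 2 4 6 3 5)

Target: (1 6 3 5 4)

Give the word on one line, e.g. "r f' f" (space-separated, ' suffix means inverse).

  after f': (1 5 3 6 4 2)
  after r': (1 6 3 5 4)

f' r'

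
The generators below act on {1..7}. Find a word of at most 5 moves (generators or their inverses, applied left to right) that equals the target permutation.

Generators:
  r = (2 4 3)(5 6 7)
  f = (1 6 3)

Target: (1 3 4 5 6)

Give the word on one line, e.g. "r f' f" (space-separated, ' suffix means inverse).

f r f' r' f

  after f: (1 6 3)
  after r: (1 7 5 6 2 4 3)
  after f': (1 7 5)(2 4 6)
  after r': (1 6 3 4 5)
  after f: (1 3 4 5 6)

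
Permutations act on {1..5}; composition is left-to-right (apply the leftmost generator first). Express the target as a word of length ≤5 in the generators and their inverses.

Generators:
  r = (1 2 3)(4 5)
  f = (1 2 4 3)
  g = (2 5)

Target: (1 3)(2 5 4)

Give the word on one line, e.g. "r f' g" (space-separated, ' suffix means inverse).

  after r: (1 2 3)(4 5)
  after g: (1 5 4 2 3)
  after r': (1 4)
  after g: (1 4)(2 5)
  after f: (1 3)(2 5 4)

r g r' g f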